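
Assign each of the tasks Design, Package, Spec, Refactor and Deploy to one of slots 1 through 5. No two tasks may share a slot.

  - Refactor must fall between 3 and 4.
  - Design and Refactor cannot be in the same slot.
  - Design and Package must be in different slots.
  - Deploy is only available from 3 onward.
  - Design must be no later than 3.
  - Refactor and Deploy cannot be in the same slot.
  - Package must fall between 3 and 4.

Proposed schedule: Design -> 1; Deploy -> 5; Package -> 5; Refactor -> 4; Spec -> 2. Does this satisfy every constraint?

No. Package must fall between 3 and 4 is not satisfied.

Design and Refactor cannot be in the same slot — holds.
No two tasks may share a slot — violated.
Design must be no later than 3 — holds.
Refactor must fall between 3 and 4 — holds.
Refactor and Deploy cannot be in the same slot — holds.
Package must fall between 3 and 4 — violated.
Design and Package must be in different slots — holds.
Deploy is only available from 3 onward — holds.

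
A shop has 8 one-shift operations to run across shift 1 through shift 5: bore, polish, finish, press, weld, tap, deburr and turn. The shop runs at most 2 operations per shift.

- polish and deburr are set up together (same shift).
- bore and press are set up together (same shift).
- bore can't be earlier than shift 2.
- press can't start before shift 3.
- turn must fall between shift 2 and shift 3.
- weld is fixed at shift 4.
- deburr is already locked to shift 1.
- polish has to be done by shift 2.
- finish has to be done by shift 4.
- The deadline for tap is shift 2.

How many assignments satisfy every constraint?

Splitting on bore: it can be shift 3 (1), shift 5 (5). Listing each branch's schedules as (polish, finish, press, weld, tap, deburr, turn) by shift number:
bore=shift 3: (1,4,3,4,2,1,2) — 1.
bore=shift 5: (1,2,5,4,2,1,3) (1,3,5,4,2,1,2) (1,3,5,4,2,1,3) (1,4,5,4,2,1,2) (1,4,5,4,2,1,3) — 5.
Summing: 1 + 5 = 6.

6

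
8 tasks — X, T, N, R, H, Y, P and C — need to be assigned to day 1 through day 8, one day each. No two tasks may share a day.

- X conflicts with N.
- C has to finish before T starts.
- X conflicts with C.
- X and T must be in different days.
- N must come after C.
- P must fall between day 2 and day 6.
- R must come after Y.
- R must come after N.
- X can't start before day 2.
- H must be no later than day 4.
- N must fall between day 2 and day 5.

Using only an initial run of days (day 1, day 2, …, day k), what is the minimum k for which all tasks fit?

The precedence chain requires at least 3 distinct days.
With at most 1 per day and 8 tasks, at least 8 days are needed.
8 works (last occupied day: day 8): for example R -> day 7, Y -> day 6, H -> day 3, X -> day 5, N -> day 2, P -> day 4, C -> day 1, T -> day 8.

8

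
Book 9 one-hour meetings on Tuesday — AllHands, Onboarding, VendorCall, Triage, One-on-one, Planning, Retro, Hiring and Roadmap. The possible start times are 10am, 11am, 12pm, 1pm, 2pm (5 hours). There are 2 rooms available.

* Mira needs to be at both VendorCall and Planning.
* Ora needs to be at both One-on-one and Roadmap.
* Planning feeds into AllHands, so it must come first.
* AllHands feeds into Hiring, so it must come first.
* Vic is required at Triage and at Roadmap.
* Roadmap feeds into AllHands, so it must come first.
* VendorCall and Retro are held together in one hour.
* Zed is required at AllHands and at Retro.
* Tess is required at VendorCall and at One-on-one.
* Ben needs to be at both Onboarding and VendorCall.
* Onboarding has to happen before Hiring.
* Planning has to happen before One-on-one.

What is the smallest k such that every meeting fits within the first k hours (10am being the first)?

The precedence chain requires at least 3 distinct hours.
With at most 2 per hour and 9 meetings, at least 5 hours are needed.
5 works (last occupied hour: 2pm): for example Planning in 10am; Triage in 2pm; Hiring in 12pm; VendorCall in 1pm; Onboarding in 11am; AllHands in 11am; One-on-one in 12pm; Retro in 1pm; Roadmap in 10am.

5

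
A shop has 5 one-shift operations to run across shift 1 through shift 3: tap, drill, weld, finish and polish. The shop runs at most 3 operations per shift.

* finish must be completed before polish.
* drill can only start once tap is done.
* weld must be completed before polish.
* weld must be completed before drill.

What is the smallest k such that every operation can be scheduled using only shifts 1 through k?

2

The precedence chain requires at least 2 distinct shifts.
With at most 3 per shift and 5 operations, at least 2 shifts are needed.
2 works (last occupied shift: shift 2): for example weld in shift 1, finish in shift 1, drill in shift 2, polish in shift 2, tap in shift 1.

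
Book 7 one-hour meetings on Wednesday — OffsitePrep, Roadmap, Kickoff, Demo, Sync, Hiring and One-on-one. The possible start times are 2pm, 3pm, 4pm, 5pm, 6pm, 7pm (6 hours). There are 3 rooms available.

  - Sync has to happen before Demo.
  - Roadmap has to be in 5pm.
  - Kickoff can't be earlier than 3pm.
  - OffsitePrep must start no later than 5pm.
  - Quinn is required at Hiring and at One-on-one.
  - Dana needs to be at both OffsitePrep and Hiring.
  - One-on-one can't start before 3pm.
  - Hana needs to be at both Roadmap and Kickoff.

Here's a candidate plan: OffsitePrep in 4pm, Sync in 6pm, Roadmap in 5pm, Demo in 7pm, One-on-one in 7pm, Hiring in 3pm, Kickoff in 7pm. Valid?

Yes

Quinn is required at Hiring and at One-on-one — holds.
Hana needs to be at both Roadmap and Kickoff — holds.
OffsitePrep must start no later than 5pm — holds.
One-on-one can't start before 3pm — holds.
Sync has to happen before Demo — holds.
There are 3 rooms available — holds.
Dana needs to be at both OffsitePrep and Hiring — holds.
Kickoff can't be earlier than 3pm — holds.
Roadmap has to be in 5pm — holds.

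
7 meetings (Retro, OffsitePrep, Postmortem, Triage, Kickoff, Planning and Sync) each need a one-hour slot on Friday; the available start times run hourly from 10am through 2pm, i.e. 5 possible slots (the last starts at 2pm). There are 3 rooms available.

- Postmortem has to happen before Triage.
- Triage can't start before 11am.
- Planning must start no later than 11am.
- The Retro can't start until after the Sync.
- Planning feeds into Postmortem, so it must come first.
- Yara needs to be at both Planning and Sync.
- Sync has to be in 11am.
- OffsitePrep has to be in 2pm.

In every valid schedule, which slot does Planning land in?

10am

Planning's window is 10am–11am.
Sync is fixed at 11am, and Planning can't share a slot with Sync.
So Planning must be 10am.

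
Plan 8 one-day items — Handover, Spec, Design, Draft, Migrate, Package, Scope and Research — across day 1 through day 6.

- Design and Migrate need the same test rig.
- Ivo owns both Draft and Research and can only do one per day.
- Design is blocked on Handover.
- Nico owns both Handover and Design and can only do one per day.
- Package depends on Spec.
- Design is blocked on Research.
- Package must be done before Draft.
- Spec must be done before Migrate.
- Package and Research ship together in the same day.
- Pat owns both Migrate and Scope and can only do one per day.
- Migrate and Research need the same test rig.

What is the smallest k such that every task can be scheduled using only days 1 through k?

The precedence chain requires at least 3 distinct days.
Could 3 days be enough, i.e. nothing placed later than day 3? No: Migrate must come after Spec (at day 1 or later) → {day 2, day 3}; Spec must come before Migrate (at day 3 or earlier) → {day 1, day 2}; Package must come after Spec (at day 1 or later) → {day 2, day 3}; Draft must come after Package (at day 2 or later) → {day 3}; Package must come before Draft (at day 3 or earlier) → {day 2}; Design must come after Research (at day 1 or later) → {day 2, day 3}; Research must come before Design (at day 3 or earlier) → {day 1, day 2}; Research must be in the same day as Package (in {day 2}) → {day 2}; Migrate can't share with Research (day 2) → {day 3}; Design must come after Research (at day 2 or later) → {day 3}; Migrate can't share with Design (day 3) → nothing is left.
So 3 days is not enough.
4 works (last occupied day: day 4): for example Scope -> day 1, Draft -> day 3, Migrate -> day 4, Handover -> day 1, Package -> day 2, Research -> day 2, Design -> day 3, Spec -> day 1.

4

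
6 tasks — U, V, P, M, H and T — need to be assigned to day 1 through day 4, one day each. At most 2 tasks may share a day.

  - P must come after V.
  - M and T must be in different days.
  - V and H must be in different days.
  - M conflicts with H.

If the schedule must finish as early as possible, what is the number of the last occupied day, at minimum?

3

The precedence chain requires at least 2 distinct days.
With at most 2 per day and 6 tasks, at least 3 days are needed.
3 works (last occupied day: day 3): for example M=day 2; V=day 1; P=day 2; T=day 3; U=day 1; H=day 3.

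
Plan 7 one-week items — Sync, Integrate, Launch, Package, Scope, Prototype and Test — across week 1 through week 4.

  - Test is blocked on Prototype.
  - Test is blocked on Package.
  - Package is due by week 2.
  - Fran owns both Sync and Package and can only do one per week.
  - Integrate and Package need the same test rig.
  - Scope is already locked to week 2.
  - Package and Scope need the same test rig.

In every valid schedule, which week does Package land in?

week 1

Package's window is week 1–week 2.
Scope is fixed at week 2, and Package can't share a week with Scope.
So Package must be week 1.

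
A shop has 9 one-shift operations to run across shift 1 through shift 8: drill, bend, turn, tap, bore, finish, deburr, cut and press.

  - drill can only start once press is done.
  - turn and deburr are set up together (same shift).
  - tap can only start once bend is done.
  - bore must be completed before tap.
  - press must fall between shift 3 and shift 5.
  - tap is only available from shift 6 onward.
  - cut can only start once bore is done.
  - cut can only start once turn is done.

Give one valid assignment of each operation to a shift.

finish -> shift 1, press -> shift 3, bore -> shift 1, drill -> shift 4, bend -> shift 1, tap -> shift 6, deburr -> shift 1, cut -> shift 2, turn -> shift 1

Checking: press(shift 3) before drill(shift 4); bend(shift 1) before tap(shift 6); turn(shift 1) before cut(shift 2); bore(shift 1) before cut(shift 2); bore(shift 1) before tap(shift 6); turn = deburr = shift 1; tap=shift 6 in [shift 6,shift 8]; press=shift 3 in [shift 3,shift 5].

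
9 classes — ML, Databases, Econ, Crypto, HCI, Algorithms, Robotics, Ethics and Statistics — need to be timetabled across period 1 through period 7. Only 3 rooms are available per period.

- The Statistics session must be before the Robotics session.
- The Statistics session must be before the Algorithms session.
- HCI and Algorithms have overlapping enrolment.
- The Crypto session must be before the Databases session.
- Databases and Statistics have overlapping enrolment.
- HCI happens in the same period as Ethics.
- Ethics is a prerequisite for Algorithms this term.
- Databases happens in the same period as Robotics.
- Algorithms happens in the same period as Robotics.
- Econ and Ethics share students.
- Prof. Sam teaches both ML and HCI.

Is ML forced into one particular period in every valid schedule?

No

ML can be period 1 (e.g. Statistics -> period 1, Databases -> period 3, ML -> period 1, HCI -> period 2, Algorithms -> period 3, Ethics -> period 2, Econ -> period 4, Crypto -> period 1, Robotics -> period 3) or period 2 (e.g. Crypto=period 2; Robotics=period 3; Databases=period 3; Ethics=period 1; Statistics=period 1; Algorithms=period 3; HCI=period 1; Econ=period 2; ML=period 2).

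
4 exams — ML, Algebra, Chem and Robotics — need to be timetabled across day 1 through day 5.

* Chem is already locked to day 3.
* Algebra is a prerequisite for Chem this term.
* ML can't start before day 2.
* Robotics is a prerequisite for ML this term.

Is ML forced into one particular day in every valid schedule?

ML can be day 2 (e.g. Algebra in day 1, Robotics in day 1, ML in day 2, Chem in day 3) or day 3 (e.g. Chem=day 3; Robotics=day 1; ML=day 3; Algebra=day 1).

No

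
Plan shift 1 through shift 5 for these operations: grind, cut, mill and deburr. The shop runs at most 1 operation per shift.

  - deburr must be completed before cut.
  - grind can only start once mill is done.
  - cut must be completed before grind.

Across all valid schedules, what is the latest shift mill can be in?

shift 4

Downstream work caps mill at shift 4.
mill at shift 4 is achievable: deburr=shift 1; cut=shift 2; grind=shift 5; mill=shift 4.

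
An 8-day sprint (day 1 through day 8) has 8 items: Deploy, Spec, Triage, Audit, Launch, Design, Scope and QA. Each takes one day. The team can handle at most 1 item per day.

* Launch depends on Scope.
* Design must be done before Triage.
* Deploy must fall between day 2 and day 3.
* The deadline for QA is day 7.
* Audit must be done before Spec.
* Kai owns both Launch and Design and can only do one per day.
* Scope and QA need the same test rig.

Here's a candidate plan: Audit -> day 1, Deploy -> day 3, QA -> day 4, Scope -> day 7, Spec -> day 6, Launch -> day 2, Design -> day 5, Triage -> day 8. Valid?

Design must be done before Triage — holds.
Scope and QA need the same test rig — holds.
Launch depends on Scope — violated.
Audit must be done before Spec — holds.
Kai owns both Launch and Design and can only do one per day — holds.
The deadline for QA is day 7 — holds.
The team can handle at most 1 item per day — holds.
Deploy must fall between day 2 and day 3 — holds.

No — it violates: Launch depends on Scope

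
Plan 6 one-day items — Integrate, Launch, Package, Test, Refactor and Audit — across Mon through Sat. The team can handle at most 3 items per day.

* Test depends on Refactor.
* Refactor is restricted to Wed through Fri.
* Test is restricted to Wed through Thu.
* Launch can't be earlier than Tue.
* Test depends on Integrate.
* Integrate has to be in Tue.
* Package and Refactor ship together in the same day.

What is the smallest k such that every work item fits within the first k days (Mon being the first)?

The precedence chain requires at least 2 distinct days.
With at most 3 per day and 6 work items, at least 2 days are needed.
Propagating the time windows through the other constraints, Test can't land before Thu — that is day 4 counting from Mon — so the schedule must run through at least 4 days.
4 works (last occupied day: Thu): for example Test -> Thu, Package -> Wed, Launch -> Tue, Integrate -> Tue, Audit -> Mon, Refactor -> Wed.

4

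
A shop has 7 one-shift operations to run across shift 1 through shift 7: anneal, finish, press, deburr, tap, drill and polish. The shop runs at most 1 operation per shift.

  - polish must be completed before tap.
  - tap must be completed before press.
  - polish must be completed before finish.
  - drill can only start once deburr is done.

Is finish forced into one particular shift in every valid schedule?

No

finish can be shift 2 (e.g. finish -> shift 2; tap -> shift 3; drill -> shift 6; deburr -> shift 5; press -> shift 4; anneal -> shift 7; polish -> shift 1) or shift 3 (e.g. drill=shift 6; anneal=shift 7; tap=shift 2; finish=shift 3; polish=shift 1; press=shift 4; deburr=shift 5).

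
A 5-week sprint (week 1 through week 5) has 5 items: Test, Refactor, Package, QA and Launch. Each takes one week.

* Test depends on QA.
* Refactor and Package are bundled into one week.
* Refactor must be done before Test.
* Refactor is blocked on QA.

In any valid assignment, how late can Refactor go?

Precedence pushes Refactor to at least week 2; downstream work caps Refactor at week 4.
Refactor at week 4 is achievable: Refactor in week 4, QA in week 1, Test in week 5, Package in week 4, Launch in week 1.

week 4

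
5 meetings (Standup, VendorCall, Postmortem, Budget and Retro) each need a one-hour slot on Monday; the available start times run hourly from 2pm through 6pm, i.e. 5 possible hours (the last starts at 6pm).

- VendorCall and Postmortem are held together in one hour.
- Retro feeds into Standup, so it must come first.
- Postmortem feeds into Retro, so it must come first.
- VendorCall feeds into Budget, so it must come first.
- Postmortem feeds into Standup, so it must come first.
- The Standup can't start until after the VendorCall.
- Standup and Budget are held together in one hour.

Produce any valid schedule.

Budget in 4pm, VendorCall in 2pm, Postmortem in 2pm, Retro in 3pm, Standup in 4pm

Checking: Postmortem(2pm) before Retro(3pm); VendorCall(2pm) before Budget(4pm); Postmortem(2pm) before Standup(4pm); VendorCall(2pm) before Standup(4pm); Retro(3pm) before Standup(4pm); VendorCall = Postmortem = 2pm; Standup = Budget = 4pm.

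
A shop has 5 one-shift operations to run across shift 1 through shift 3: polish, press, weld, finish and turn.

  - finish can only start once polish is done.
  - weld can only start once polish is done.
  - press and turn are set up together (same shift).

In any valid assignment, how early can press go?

press at shift 1 is achievable: finish=shift 2, polish=shift 1, press=shift 1, turn=shift 1, weld=shift 2.

shift 1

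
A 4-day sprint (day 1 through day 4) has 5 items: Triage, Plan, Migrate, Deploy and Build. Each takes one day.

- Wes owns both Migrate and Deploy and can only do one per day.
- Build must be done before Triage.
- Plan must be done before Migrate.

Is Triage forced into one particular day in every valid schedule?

No

Triage can be day 2 (e.g. Migrate -> day 2, Triage -> day 2, Deploy -> day 1, Plan -> day 1, Build -> day 1) or day 3 (e.g. Build in day 1; Deploy in day 1; Migrate in day 2; Triage in day 3; Plan in day 1).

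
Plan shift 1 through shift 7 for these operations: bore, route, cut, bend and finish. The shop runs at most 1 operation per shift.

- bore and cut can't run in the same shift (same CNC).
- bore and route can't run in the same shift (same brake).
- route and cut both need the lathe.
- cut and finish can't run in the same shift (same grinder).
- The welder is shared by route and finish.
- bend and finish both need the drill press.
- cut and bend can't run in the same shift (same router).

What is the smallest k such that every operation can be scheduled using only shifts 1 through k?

With at most 1 per shift and 5 operations, at least 5 shifts are needed.
5 works (last occupied shift: shift 5): for example bend -> shift 4, bore -> shift 1, route -> shift 2, finish -> shift 5, cut -> shift 3.

5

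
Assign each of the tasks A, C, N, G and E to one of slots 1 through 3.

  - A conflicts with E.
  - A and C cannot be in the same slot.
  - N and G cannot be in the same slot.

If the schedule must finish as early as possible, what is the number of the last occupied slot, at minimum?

Could 1 slot be enough, i.e. nothing placed later than 1? No: E can't share with A (1) → nothing is left.
So 1 slot is not enough.
2 works (last occupied slot: 2): for example C -> 2; N -> 1; E -> 2; G -> 2; A -> 1.

2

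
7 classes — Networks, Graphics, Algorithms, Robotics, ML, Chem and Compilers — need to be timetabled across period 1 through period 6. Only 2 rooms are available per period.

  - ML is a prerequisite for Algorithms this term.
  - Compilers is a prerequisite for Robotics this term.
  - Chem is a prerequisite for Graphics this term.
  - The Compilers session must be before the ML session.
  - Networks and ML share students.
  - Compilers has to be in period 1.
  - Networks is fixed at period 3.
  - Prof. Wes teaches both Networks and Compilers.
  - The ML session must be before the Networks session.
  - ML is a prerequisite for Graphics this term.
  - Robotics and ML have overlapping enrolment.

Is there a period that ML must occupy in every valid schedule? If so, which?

Compilers is fixed at period 1 and must come before ML, so ML is at least period 2.
Networks is fixed at period 3 and must come after ML, so ML is at most period 2.
So ML must be period 2.

period 2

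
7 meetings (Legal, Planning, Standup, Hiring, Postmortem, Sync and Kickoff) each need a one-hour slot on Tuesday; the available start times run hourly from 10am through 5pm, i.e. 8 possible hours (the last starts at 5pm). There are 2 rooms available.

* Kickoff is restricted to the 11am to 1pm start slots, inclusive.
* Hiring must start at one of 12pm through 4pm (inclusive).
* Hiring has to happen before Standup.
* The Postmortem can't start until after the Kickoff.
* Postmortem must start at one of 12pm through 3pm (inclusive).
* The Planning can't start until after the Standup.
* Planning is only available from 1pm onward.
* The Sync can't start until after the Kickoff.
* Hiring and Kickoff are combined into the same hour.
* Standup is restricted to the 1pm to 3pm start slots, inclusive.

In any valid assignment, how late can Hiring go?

1pm

Hiring is available from 12pm; Hiring's own window allows nothing later than 4pm; Hiring must be in the same hour as Kickoff, which can't be after 1pm, so Hiring is at most 1pm.
Hiring at 1pm is achievable: Kickoff=1pm; Hiring=1pm; Sync=3pm; Planning=3pm; Legal=10am; Postmortem=2pm; Standup=2pm.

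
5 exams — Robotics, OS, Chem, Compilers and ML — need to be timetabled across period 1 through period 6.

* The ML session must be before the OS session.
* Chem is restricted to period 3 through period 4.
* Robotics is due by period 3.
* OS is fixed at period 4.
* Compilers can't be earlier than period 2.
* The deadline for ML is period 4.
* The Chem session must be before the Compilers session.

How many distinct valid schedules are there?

Splitting on Robotics: it can be period 1 (15), period 2 (15), period 3 (15). Listing each branch's schedules as (OS, Chem, Compilers, ML) by period number:
Robotics=period 1: (4,3,4,1) (4,3,4,2) (4,3,4,3) (4,3,5,1) (4,3,5,2) (4,3,5,3) (4,3,6,1) (4,3,6,2) (4,3,6,3) (4,4,5,1) (4,4,5,2) (4,4,5,3) (4,4,6,1) (4,4,6,2) (4,4,6,3) — 15.
Robotics=period 2: (4,3,4,1) (4,3,4,2) (4,3,4,3) (4,3,5,1) (4,3,5,2) (4,3,5,3) (4,3,6,1) (4,3,6,2) (4,3,6,3) (4,4,5,1) (4,4,5,2) (4,4,5,3) (4,4,6,1) (4,4,6,2) (4,4,6,3) — 15.
Robotics=period 3: (4,3,4,1) (4,3,4,2) (4,3,4,3) (4,3,5,1) (4,3,5,2) (4,3,5,3) (4,3,6,1) (4,3,6,2) (4,3,6,3) (4,4,5,1) (4,4,5,2) (4,4,5,3) (4,4,6,1) (4,4,6,2) (4,4,6,3) — 15.
Summing: 15 + 15 + 15 = 45.

45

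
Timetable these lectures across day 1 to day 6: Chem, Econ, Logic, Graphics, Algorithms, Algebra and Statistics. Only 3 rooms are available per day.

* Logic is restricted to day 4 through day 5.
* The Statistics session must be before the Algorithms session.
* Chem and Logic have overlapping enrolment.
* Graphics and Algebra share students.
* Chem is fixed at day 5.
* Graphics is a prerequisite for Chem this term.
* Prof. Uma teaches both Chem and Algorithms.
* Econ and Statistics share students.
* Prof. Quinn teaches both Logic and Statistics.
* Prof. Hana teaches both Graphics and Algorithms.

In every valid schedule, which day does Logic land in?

day 4

Logic's window is day 4–day 5.
Chem is fixed at day 5, and Logic can't share a day with Chem.
So Logic must be day 4.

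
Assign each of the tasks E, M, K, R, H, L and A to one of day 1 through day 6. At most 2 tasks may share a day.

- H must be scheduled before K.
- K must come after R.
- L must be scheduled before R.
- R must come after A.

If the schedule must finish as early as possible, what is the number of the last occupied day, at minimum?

The precedence chain requires at least 3 distinct days.
With at most 2 per day and 7 tasks, at least 4 days are needed.
4 works (last occupied day: day 4): for example A -> day 1, E -> day 3, H -> day 2, K -> day 3, L -> day 1, R -> day 2, M -> day 4.

day 4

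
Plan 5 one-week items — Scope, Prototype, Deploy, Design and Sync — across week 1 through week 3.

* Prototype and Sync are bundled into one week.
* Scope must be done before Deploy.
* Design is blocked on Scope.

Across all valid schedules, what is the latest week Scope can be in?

Downstream work caps Scope at week 2.
Scope at week 2 is achievable: Deploy=week 3; Sync=week 1; Design=week 3; Scope=week 2; Prototype=week 1.

week 2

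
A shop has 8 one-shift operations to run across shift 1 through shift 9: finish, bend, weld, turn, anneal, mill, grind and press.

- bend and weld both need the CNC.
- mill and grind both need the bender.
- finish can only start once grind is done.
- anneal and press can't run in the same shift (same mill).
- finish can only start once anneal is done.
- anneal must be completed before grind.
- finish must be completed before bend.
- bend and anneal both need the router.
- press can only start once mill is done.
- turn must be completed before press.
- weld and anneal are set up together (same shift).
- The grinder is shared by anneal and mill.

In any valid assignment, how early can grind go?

Precedence pushes grind to at least shift 2; downstream work caps grind at shift 7.
grind at shift 2 is achievable: press -> shift 4, grind -> shift 2, mill -> shift 3, turn -> shift 1, finish -> shift 3, anneal -> shift 1, bend -> shift 4, weld -> shift 1.

shift 2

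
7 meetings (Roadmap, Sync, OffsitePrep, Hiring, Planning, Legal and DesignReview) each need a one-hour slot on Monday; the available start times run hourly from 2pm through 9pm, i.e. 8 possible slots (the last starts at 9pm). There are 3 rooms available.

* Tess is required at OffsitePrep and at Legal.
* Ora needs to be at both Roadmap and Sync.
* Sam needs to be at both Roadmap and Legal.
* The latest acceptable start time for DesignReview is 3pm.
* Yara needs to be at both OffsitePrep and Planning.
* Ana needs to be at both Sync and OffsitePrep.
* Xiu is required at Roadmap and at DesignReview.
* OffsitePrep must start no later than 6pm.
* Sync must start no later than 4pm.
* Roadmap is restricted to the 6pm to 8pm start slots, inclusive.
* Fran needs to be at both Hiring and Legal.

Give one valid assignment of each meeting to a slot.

OffsitePrep=3pm; Legal=4pm; Sync=2pm; Planning=4pm; Roadmap=6pm; Hiring=2pm; DesignReview=2pm

Checking: Roadmap(6pm) != Sync(2pm); OffsitePrep(3pm) != Planning(4pm); Sync(2pm) != OffsitePrep(3pm); Roadmap(6pm) != Legal(4pm); Roadmap(6pm) != DesignReview(2pm); Hiring(2pm) != Legal(4pm); OffsitePrep(3pm) != Legal(4pm); Roadmap=6pm in [6pm,8pm]; Sync=2pm in [2pm,4pm]; OffsitePrep=3pm in [2pm,6pm]; DesignReview=2pm in [2pm,3pm]; max 3 per slot (cap 3).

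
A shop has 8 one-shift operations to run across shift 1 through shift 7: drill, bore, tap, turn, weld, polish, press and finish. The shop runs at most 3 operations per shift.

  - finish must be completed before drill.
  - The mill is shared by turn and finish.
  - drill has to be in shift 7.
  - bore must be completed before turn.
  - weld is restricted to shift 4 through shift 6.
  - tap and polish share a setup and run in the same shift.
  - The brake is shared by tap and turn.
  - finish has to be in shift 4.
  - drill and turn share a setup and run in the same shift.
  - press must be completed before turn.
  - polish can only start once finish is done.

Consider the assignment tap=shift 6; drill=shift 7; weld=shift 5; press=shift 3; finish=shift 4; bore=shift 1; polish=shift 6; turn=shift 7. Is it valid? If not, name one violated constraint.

Yes

The shop runs at most 3 operations per shift — holds.
tap and polish share a setup and run in the same shift — holds.
press must be completed before turn — holds.
polish can only start once finish is done — holds.
bore must be completed before turn — holds.
The mill is shared by turn and finish — holds.
weld is restricted to shift 4 through shift 6 — holds.
drill has to be in shift 7 — holds.
The brake is shared by tap and turn — holds.
finish has to be in shift 4 — holds.
finish must be completed before drill — holds.
drill and turn share a setup and run in the same shift — holds.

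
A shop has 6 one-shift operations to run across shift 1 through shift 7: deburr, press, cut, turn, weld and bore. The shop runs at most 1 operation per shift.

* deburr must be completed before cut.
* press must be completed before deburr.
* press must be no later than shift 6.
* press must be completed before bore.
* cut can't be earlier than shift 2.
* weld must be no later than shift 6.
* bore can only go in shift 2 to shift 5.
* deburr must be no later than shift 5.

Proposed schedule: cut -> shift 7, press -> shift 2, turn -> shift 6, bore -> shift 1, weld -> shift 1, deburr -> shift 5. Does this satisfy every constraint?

press must be no later than shift 6 — holds.
press must be completed before bore — violated.
cut can't be earlier than shift 2 — holds.
The shop runs at most 1 operation per shift — violated.
deburr must be completed before cut — holds.
weld must be no later than shift 6 — holds.
press must be completed before deburr — holds.
bore can only go in shift 2 to shift 5 — violated.
deburr must be no later than shift 5 — holds.

Invalid. bore can only go in shift 2 to shift 5.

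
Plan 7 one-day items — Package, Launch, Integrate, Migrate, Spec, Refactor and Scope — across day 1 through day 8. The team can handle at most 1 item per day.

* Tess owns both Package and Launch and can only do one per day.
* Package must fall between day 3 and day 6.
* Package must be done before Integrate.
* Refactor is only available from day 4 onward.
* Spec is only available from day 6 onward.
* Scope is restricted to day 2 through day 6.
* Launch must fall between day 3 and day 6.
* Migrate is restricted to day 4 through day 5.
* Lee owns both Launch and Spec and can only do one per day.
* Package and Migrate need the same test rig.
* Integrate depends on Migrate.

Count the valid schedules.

34

Splitting on Package: it can be day 3 (18), day 4 (6), day 5 (6), day 6 (4). Listing each branch's schedules as (Launch, Integrate, Migrate, Spec, Refactor, Scope) by day number:
Package=day 3: (4,6,5,7,8,2) (4,6,5,8,7,2) (4,7,5,6,8,2) (4,7,5,8,6,2) (4,8,5,6,7,2) (4,8,5,7,6,2) (5,6,4,7,8,2) (5,6,4,8,7,2) (5,7,4,6,8,2) (5,7,4,8,6,2) (5,8,4,6,7,2) (5,8,4,7,6,2) (6,5,4,7,8,2) (6,5,4,8,7,2) (6,7,4,8,5,2) (6,7,5,8,4,2) (6,8,4,7,5,2) (6,8,5,7,4,2) — 18.
Package=day 4: (3,6,5,7,8,2) (3,6,5,8,7,2) (3,7,5,6,8,2) (3,7,5,8,6,2) (3,8,5,6,7,2) (3,8,5,7,6,2) — 6.
Package=day 5: (3,6,4,7,8,2) (3,6,4,8,7,2) (3,7,4,6,8,2) (3,7,4,8,6,2) (3,8,4,6,7,2) (3,8,4,7,6,2) — 6.
Package=day 6: (3,7,4,8,5,2) (3,7,5,8,4,2) (3,8,4,7,5,2) (3,8,5,7,4,2) — 4.
Summing: 18 + 6 + 6 + 4 = 34.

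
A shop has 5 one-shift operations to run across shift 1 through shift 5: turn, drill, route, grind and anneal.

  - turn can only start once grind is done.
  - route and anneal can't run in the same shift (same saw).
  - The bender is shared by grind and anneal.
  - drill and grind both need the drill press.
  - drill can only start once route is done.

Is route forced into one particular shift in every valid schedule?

No

route can be shift 1 (e.g. turn=shift 2, drill=shift 2, anneal=shift 2, grind=shift 1, route=shift 1) or shift 2 (e.g. route -> shift 2; drill -> shift 3; anneal -> shift 3; grind -> shift 1; turn -> shift 2).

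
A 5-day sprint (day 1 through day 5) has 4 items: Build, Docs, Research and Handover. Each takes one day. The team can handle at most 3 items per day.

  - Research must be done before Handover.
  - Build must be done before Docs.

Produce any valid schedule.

Docs -> day 2, Handover -> day 2, Build -> day 1, Research -> day 1

Checking: Build(day 1) before Docs(day 2); Research(day 1) before Handover(day 2); max 2 per day (cap 3).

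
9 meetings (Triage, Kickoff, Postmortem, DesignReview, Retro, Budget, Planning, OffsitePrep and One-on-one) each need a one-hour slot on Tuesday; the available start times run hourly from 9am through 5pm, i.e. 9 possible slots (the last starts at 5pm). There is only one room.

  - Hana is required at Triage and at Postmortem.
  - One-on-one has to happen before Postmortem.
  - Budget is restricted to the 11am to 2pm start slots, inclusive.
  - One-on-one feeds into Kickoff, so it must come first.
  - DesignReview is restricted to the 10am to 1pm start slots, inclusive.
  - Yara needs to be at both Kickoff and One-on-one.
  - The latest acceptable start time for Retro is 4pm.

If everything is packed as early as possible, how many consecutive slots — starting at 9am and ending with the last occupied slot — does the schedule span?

The precedence chain requires at least 2 distinct slots.
With at most 1 per slot and 9 meetings, at least 9 slots are needed.
Budget can't be placed before 11am — that is slot 3 counting from 9am — so the schedule must run through at least 3 slots.
9 works (last occupied slot: 5pm): for example Budget in 11am; DesignReview in 10am; Retro in 9am; Kickoff in 1pm; Postmortem in 2pm; Triage in 3pm; One-on-one in 12pm; Planning in 4pm; OffsitePrep in 5pm.

9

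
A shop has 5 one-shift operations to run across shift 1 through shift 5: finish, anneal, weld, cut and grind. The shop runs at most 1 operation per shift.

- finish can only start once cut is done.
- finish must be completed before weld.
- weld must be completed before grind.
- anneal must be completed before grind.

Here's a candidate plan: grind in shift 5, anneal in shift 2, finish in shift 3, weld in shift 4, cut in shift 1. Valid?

weld must be completed before grind — holds.
finish can only start once cut is done — holds.
The shop runs at most 1 operation per shift — holds.
finish must be completed before weld — holds.
anneal must be completed before grind — holds.

Valid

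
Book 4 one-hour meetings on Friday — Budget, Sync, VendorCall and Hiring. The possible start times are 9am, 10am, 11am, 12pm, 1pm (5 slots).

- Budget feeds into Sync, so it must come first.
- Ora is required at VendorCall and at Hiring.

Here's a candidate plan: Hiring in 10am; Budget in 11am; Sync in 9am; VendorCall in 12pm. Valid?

No — it violates: Budget feeds into Sync, so it must come first

Ora is required at VendorCall and at Hiring — holds.
Budget feeds into Sync, so it must come first — violated.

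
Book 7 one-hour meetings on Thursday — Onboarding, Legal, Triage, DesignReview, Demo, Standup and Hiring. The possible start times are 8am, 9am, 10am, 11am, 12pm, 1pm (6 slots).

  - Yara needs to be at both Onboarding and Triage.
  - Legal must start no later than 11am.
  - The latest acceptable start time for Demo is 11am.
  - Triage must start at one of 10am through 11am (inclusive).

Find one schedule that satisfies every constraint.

Onboarding -> 8am; Legal -> 8am; Standup -> 8am; Triage -> 10am; Demo -> 8am; Hiring -> 8am; DesignReview -> 8am

Checking: Onboarding(8am) != Triage(10am); Legal=8am in [8am,11am]; Triage=10am in [10am,11am]; Demo=8am in [8am,11am].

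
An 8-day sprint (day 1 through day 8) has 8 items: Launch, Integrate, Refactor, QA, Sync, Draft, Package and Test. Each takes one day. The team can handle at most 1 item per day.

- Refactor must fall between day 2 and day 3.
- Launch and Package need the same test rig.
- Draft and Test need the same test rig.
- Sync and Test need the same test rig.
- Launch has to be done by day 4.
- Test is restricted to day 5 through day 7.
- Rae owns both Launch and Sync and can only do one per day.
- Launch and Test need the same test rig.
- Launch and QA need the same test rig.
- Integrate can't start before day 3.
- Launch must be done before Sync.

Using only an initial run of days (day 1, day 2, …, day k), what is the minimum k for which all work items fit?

8 days

The precedence chain requires at least 2 distinct days.
With at most 1 per day and 8 work items, at least 8 days are needed.
Test can't be placed before day 5, so the schedule must run through at least day 5.
8 works (last occupied day: day 8): for example Refactor in day 2; Draft in day 7; QA in day 6; Package in day 8; Sync in day 4; Integrate in day 3; Launch in day 1; Test in day 5.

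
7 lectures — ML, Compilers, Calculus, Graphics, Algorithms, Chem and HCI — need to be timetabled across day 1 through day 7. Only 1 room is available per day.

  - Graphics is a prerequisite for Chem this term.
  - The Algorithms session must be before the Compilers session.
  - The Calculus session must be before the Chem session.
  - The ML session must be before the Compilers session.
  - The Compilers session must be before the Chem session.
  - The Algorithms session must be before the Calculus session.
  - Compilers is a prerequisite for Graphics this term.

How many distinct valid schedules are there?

Splitting on ML: it can be day 1 (18), day 2 (18), day 3 (10), day 4 (3). Listing each branch's schedules as (Compilers, Calculus, Graphics, Algorithms, Chem, HCI) by day number:
ML=day 1: (3,4,5,2,6,7) (3,4,5,2,7,6) (3,4,6,2,7,5) (3,5,4,2,6,7) (3,5,4,2,7,6) (3,5,6,2,7,4) (3,6,4,2,7,5) (3,6,5,2,7,4) (4,3,5,2,6,7) (4,3,5,2,7,6) (4,3,6,2,7,5) (4,5,6,2,7,3) (4,5,6,3,7,2) (4,6,5,2,7,3) (4,6,5,3,7,2) (5,3,6,2,7,4) (5,4,6,2,7,3) (5,4,6,3,7,2) — 18.
ML=day 2: (3,4,5,1,6,7) (3,4,5,1,7,6) (3,4,6,1,7,5) (3,5,4,1,6,7) (3,5,4,1,7,6) (3,5,6,1,7,4) (3,6,4,1,7,5) (3,6,5,1,7,4) (4,3,5,1,6,7) (4,3,5,1,7,6) (4,3,6,1,7,5) (4,5,6,1,7,3) (4,5,6,3,7,1) (4,6,5,1,7,3) (4,6,5,3,7,1) (5,3,6,1,7,4) (5,4,6,1,7,3) (5,4,6,3,7,1) — 18.
ML=day 3: (4,2,5,1,6,7) (4,2,5,1,7,6) (4,2,6,1,7,5) (4,5,6,1,7,2) (4,5,6,2,7,1) (4,6,5,1,7,2) (4,6,5,2,7,1) (5,2,6,1,7,4) (5,4,6,1,7,2) (5,4,6,2,7,1) — 10.
ML=day 4: (5,2,6,1,7,3) (5,3,6,1,7,2) (5,3,6,2,7,1) — 3.
Summing: 18 + 18 + 10 + 3 = 49.

49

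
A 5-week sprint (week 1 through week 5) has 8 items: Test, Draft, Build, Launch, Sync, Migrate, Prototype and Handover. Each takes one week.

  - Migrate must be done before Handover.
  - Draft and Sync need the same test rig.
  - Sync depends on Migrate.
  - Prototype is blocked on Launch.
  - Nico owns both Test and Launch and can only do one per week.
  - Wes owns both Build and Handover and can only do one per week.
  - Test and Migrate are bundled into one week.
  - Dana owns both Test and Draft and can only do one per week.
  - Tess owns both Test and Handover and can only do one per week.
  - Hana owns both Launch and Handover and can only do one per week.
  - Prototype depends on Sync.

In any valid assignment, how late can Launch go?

Downstream work caps Launch at week 4.
Launch at week 4 is achievable: Sync -> week 2, Prototype -> week 5, Test -> week 1, Migrate -> week 1, Draft -> week 3, Launch -> week 4, Build -> week 1, Handover -> week 2.

week 4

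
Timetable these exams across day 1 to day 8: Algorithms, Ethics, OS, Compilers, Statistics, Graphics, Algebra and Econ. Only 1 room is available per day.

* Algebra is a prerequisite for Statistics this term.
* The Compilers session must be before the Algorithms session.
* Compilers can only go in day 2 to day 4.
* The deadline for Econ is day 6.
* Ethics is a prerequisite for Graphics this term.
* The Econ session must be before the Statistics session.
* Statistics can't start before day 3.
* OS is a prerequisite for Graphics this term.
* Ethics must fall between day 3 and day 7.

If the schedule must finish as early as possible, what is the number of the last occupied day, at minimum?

8

The precedence chain requires at least 2 distinct days.
With at most 1 per day and 8 exams, at least 8 days are needed.
Propagating the time windows through the other constraints, Graphics can't land before day 4, so the schedule must run through at least day 4.
8 works (last occupied day: day 8): for example Ethics in day 3, Algorithms in day 8, OS in day 6, Compilers in day 2, Algebra in day 4, Graphics in day 7, Statistics in day 5, Econ in day 1.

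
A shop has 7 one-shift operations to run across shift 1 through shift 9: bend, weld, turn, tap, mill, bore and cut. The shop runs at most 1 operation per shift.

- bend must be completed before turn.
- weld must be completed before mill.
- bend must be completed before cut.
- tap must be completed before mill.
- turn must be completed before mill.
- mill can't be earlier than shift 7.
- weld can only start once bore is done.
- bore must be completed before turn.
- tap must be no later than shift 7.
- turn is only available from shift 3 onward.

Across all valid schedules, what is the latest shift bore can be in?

Downstream work caps bore at shift 7.
bore at shift 6 is achievable: weld -> shift 8, cut -> shift 3, bend -> shift 2, turn -> shift 7, mill -> shift 9, tap -> shift 1, bore -> shift 6.
Nothing later works — the capacity limit rule out every shift after shift 6.

shift 6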